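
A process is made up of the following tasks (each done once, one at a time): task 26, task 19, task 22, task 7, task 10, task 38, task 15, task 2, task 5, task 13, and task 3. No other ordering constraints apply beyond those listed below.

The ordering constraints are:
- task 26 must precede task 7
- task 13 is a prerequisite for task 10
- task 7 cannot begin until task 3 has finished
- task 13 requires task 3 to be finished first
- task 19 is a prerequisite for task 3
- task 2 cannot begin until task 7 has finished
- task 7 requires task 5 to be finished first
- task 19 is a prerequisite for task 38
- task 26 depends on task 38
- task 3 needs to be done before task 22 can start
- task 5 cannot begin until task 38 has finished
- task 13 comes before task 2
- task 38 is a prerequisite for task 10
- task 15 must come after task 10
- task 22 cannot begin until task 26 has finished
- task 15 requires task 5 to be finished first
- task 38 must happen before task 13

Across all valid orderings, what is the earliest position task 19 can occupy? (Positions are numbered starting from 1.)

Task 19 has no prerequisites at all, so it can go in position 1.

1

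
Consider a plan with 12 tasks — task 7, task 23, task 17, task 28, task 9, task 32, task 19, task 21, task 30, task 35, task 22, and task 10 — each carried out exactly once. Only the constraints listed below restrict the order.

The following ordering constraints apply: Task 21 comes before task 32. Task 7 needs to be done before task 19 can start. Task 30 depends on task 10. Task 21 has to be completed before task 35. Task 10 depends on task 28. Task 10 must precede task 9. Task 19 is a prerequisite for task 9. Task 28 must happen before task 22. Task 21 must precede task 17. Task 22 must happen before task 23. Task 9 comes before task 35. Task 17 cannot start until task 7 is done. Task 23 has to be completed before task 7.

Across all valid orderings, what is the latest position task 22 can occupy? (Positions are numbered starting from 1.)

Following every chain forward from task 22, the tasks that must come later are task 7, task 23, task 17, task 9, task 19, task 35 — 6 of them.
With 6 mandatory successors out of 12 tasks total, the latest slot for task 22 is 12−6 = 6, and it's reachable by doing all non-successors before task 22.

6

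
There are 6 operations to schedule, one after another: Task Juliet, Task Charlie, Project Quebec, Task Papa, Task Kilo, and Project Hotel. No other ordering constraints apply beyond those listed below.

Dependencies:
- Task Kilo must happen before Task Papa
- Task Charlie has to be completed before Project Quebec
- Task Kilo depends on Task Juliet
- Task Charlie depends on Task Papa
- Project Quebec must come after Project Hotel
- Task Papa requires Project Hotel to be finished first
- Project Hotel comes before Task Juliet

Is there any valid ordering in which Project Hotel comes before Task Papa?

Yes

Project Hotel is actually forced before Task Papa by the constraints, so certainly some valid ordering has Project Hotel first.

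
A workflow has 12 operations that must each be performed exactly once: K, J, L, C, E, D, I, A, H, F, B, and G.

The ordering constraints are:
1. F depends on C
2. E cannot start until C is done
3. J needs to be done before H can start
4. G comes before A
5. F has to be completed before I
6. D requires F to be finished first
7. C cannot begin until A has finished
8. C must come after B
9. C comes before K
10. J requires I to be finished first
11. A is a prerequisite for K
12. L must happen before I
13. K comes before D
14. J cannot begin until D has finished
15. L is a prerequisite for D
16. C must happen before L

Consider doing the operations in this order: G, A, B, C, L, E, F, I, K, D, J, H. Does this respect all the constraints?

Yes

Checking each listed constraint against this order: for instance, A is in position 2 and K in position 9, so that constraint holds — and the remaining constraints check out the same way.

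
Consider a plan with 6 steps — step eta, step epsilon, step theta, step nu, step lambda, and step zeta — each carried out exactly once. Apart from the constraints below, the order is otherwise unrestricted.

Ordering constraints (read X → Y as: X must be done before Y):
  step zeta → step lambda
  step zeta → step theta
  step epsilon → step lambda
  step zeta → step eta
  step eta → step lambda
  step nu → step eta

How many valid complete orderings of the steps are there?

33

3 steps have no prerequisites (step epsilon, step nu, step zeta), so any of them could come first.
Enumerating by repeatedly choosing an available step (one whose prerequisites are all placed) gives 33 distinct complete orderings.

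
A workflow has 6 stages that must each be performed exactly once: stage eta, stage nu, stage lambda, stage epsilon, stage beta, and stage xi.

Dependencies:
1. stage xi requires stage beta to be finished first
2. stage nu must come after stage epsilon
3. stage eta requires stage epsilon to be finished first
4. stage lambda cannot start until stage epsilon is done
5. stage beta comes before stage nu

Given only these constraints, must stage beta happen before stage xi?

Tracing the constraints gives a chain: stage beta → stage xi.
That forces stage beta before stage xi in every valid schedule.

Yes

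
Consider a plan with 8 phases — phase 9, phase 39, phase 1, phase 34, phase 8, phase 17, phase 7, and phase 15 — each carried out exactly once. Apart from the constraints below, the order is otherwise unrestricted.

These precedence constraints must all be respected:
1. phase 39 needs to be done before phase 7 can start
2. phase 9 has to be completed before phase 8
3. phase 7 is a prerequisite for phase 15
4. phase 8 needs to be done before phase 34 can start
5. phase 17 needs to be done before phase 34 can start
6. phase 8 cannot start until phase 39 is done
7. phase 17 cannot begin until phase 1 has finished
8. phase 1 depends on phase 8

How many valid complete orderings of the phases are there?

The phases with no prerequisites are phase 9, phase 39; any of them can be placed first.
Systematically extending each partial ordering one phase at a time and counting, there are 36 complete orderings.

36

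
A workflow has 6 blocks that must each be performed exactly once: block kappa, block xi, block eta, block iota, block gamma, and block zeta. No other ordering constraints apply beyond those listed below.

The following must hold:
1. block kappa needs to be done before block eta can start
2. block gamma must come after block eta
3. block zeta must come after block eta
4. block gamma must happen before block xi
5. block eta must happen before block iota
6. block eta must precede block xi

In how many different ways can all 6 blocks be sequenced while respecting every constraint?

12

Block kappa is the only block with nothing required before it, so every ordering starts there.
Counting all ways to extend the partial order to a total order gives 12.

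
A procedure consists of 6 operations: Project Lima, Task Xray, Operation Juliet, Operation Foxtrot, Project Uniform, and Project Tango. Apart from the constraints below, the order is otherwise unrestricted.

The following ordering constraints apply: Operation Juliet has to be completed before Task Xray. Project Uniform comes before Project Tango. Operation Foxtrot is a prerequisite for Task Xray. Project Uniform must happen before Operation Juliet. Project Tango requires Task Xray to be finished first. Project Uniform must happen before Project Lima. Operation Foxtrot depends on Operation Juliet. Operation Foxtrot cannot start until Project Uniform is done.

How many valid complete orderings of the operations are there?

Project Uniform is the only operation with nothing required before it, so every ordering starts there.
Systematically extending each partial ordering one operation at a time and counting, there are 5 complete orderings.

5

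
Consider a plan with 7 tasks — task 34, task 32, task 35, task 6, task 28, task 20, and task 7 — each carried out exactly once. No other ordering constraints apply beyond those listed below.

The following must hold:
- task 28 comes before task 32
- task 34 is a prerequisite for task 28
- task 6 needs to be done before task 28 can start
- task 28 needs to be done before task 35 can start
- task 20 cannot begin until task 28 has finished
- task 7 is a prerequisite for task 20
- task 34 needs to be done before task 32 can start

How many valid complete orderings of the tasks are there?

60

The tasks with no prerequisites are task 34, task 6, task 7; any of them can be placed first.
Enumerating by repeatedly choosing an available task (one whose prerequisites are all placed) gives 60 distinct complete orderings.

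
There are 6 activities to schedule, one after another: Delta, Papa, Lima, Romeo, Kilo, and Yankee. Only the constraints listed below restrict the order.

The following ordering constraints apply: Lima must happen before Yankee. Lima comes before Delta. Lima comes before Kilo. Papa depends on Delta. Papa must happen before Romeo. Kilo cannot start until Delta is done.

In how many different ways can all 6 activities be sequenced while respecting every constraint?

Lima is the only activity with nothing required before it, so every ordering starts there.
Systematically extending each partial ordering one activity at a time and counting, there are 15 complete orderings.

15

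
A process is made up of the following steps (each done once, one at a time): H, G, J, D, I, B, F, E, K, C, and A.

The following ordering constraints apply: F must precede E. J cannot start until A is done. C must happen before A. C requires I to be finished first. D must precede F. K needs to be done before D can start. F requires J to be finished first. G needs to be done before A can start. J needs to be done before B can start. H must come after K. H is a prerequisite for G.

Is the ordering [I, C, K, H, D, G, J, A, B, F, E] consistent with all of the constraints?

The sequence places J ahead of A.
That contradicts the constraint that A must precede J.

No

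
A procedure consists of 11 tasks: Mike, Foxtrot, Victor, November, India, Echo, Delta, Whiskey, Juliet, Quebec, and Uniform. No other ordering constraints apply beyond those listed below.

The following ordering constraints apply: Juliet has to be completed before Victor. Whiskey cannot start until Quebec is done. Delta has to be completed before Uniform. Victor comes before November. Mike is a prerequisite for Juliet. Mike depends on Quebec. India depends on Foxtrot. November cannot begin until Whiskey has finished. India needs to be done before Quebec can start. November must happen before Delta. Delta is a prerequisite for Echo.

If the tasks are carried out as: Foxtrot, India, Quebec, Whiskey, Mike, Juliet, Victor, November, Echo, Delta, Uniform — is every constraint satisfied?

Here Delta comes after Echo.
That contradicts the constraint that Delta must precede Echo.

No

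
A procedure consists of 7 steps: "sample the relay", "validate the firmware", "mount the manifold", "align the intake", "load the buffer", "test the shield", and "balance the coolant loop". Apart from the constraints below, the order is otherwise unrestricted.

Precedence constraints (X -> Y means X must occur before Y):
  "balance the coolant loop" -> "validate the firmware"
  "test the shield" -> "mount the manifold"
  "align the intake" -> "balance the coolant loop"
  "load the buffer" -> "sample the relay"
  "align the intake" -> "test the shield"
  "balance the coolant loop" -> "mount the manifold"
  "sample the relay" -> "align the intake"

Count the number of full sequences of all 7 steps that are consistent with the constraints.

"load the buffer" is the only step with nothing required before it, so every ordering starts there.
Systematically extending each partial ordering one step at a time and counting, there are 5 complete orderings.

5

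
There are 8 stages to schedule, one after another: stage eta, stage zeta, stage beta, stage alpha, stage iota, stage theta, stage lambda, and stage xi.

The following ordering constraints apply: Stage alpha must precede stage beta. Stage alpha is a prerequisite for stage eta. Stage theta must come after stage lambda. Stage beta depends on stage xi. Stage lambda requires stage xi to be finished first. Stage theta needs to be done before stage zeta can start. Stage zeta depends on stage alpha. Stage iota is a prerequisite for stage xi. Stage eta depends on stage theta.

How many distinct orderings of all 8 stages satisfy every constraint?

The stages with no prerequisites are stage alpha, stage iota; any of them can be placed first.
Counting all ways to extend the partial order to a total order gives 44.

44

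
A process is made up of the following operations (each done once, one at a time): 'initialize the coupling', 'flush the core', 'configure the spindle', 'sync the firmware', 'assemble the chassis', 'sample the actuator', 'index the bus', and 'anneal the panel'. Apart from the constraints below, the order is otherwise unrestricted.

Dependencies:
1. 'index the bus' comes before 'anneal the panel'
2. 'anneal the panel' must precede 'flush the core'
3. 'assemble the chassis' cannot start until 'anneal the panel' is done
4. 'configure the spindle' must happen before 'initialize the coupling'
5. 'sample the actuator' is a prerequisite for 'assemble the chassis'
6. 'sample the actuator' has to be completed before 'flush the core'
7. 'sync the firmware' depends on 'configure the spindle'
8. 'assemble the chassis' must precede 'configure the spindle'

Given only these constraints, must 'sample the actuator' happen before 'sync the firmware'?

There is a constraint chain 'sample the actuator' → 'assemble the chassis' → 'configure the spindle' → 'sync the firmware'.
So 'sample the actuator' must precede 'sync the firmware' in any valid ordering.

Yes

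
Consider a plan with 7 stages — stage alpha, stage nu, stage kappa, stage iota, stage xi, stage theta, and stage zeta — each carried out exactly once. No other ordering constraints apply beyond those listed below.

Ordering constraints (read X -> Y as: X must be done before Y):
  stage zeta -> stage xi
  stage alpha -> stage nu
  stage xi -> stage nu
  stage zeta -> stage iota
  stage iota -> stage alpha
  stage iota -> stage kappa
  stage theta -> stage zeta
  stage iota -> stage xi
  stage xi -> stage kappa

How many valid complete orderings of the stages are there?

Stage theta is the only stage with nothing required before it, so every ordering starts there.
Enumerating by repeatedly choosing an available stage (one whose prerequisites are all placed) gives 5 distinct complete orderings.

5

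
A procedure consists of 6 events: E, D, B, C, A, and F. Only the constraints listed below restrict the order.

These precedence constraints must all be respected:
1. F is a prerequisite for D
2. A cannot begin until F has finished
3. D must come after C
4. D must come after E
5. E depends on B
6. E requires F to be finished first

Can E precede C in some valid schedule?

The constraints leave E and C unordered relative to each other; nothing requires C earlier.
So a valid ordering placing E earlier than C exists.

Yes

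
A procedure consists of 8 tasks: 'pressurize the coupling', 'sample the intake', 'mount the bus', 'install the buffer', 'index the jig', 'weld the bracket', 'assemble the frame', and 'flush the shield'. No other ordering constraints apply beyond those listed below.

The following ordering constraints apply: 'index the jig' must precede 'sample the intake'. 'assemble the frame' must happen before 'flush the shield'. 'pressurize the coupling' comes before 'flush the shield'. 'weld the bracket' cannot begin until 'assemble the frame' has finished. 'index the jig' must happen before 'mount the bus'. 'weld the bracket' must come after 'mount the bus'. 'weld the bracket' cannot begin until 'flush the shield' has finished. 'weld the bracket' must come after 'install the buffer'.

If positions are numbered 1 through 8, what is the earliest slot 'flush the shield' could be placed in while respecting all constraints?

3

The tasks that are forced before 'flush the shield', directly or transitively, are 'pressurize the coupling', 'assemble the frame'. That's 2 tasks.
With 2 mandatory predecessors, the earliest 'flush the shield' can sit is position 2+1 = 3, and placing just those 2 first achieves it.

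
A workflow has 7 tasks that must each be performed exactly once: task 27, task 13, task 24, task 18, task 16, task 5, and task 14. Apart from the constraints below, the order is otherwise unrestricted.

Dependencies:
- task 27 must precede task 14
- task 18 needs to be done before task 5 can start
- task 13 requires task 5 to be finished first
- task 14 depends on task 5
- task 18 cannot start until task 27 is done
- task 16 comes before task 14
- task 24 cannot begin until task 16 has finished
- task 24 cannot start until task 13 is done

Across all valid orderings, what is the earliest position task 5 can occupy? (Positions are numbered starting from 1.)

Every task that must precede task 5 has to come before it. Tracing all chains that end at task 5, those tasks are: task 27, task 18 — 2 in total.
So at minimum 2 tasks come before task 5, putting task 5 no earlier than position 3. That position is achievable by scheduling exactly those predecessors first.

3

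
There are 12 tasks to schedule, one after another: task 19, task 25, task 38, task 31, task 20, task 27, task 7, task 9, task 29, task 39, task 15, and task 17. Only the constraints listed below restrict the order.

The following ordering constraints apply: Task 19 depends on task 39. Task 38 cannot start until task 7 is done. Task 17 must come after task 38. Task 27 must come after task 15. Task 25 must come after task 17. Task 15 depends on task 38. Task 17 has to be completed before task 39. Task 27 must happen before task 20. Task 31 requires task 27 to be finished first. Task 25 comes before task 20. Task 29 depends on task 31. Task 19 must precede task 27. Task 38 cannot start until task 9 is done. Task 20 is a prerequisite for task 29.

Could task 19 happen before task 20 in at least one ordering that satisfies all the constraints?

Yes

The constraints force task 19 before task 20, so yes — every valid ordering has task 19 earlier.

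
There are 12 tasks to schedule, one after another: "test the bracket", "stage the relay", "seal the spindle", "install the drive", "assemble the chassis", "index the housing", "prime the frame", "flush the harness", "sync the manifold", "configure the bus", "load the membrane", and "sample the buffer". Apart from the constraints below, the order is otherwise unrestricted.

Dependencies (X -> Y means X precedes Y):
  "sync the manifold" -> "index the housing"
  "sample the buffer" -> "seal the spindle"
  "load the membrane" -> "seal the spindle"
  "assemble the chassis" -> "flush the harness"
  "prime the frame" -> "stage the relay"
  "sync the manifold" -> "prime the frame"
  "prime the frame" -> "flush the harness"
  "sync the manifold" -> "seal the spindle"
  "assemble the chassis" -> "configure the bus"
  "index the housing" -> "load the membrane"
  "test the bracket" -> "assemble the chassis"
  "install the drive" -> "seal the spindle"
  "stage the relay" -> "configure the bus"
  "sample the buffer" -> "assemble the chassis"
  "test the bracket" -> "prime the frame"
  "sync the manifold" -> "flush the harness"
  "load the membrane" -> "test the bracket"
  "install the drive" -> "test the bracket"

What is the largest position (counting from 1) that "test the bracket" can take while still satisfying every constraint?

Every task that must follow "test the bracket" has to come after it. Tracing all chains starting from "test the bracket", those tasks are: "stage the relay", "assemble the chassis", "prime the frame", "flush the harness", "configure the bus" — 5 in total.
With 5 mandatory successors out of 12 tasks total, the latest slot for "test the bracket" is 12−5 = 7, and it's reachable by doing all non-successors before "test the bracket".

7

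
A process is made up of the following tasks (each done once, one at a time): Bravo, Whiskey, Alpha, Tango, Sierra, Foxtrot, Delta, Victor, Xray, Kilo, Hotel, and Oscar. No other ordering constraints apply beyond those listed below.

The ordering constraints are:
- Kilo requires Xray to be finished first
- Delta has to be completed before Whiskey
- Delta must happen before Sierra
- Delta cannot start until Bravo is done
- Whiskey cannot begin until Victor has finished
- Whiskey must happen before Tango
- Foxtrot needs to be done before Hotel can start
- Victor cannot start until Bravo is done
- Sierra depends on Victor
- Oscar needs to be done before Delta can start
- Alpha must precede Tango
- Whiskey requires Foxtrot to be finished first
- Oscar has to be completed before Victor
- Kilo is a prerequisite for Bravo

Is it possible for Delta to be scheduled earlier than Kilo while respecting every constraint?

There is a dependency chain Kilo → Bravo → Delta, so Delta always comes after Kilo.
Hence Delta can never be scheduled before Kilo.

No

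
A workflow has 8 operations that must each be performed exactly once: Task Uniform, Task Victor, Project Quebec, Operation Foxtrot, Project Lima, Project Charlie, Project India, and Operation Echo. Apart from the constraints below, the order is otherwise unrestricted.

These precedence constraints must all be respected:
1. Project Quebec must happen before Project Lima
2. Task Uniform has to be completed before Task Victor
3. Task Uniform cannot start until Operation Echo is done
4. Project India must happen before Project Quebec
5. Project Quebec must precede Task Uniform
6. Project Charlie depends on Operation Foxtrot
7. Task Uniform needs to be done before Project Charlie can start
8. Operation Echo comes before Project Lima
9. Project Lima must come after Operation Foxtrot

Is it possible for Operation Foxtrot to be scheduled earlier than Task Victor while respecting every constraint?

Yes

No chain of constraints runs from Task Victor to Operation Foxtrot, so Task Victor is not required to come first.
So a valid ordering placing Operation Foxtrot earlier than Task Victor exists.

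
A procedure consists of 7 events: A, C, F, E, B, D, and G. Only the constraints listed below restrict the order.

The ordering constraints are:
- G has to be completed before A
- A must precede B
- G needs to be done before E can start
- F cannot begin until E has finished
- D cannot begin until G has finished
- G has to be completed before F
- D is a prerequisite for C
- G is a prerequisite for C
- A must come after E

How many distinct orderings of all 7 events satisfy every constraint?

45

G is the only event with nothing required before it, so every ordering starts there.
Enumerating by repeatedly choosing an available event (one whose prerequisites are all placed) gives 45 distinct complete orderings.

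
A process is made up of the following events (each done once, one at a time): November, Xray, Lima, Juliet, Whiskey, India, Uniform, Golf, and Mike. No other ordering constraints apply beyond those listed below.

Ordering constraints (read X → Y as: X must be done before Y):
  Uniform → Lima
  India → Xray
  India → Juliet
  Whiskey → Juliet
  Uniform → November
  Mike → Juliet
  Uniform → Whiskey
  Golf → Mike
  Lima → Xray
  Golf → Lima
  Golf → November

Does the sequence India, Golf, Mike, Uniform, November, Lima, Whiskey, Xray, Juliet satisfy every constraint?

Every stated constraint is respected: India sits at position 1, ahead of Juliet at position 9, and each of the other listed pairs likewise has the predecessor earlier in the sequence.

Yes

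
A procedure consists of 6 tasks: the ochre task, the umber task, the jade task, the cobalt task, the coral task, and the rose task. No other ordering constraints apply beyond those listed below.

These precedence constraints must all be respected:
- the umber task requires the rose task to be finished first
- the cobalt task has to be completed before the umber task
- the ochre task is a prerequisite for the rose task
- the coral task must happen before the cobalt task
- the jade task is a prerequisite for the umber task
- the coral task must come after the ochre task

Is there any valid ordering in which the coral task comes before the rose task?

Nothing in the constraints forces the rose task before the coral task — there is no chain from the rose task to the coral task.
So a valid ordering placing the coral task earlier than the rose task exists.

Yes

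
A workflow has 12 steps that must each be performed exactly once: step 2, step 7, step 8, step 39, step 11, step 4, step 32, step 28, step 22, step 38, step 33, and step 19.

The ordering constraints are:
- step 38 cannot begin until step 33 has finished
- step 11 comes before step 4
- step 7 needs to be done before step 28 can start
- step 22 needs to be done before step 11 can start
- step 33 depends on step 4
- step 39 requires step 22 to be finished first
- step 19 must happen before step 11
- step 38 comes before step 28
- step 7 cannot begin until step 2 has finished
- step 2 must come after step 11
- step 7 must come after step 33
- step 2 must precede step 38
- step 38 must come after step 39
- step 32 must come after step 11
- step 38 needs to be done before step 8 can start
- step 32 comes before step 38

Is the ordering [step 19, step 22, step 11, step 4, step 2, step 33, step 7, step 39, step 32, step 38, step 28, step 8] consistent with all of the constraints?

Yes

Checking each listed constraint against this order: for instance, step 22 is in position 2 and step 39 in position 8, so that constraint holds — and the remaining constraints check out the same way.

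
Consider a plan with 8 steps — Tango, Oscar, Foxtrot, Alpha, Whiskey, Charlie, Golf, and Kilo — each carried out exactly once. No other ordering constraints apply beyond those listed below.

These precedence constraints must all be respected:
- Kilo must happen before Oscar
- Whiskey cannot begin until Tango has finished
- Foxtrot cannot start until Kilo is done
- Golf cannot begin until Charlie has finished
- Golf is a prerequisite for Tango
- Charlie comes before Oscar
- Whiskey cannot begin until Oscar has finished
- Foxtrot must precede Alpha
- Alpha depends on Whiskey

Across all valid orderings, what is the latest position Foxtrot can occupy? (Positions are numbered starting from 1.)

Following the constraints forward from Foxtrot, its only required successor is Alpha.
So at least 1 step follows Foxtrot, putting Foxtrot no later than position 7. That position is achievable by scheduling everything else first.

7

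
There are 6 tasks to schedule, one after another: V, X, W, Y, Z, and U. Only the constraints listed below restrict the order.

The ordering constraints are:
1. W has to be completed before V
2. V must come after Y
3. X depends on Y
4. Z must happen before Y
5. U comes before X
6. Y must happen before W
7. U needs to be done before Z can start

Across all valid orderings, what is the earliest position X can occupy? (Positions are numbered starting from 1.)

The tasks that are forced before X, directly or transitively, are Y, Z, U. That's 3 tasks.
With 3 mandatory predecessors, the earliest X can sit is position 3+1 = 4, and placing just those 3 first achieves it.

4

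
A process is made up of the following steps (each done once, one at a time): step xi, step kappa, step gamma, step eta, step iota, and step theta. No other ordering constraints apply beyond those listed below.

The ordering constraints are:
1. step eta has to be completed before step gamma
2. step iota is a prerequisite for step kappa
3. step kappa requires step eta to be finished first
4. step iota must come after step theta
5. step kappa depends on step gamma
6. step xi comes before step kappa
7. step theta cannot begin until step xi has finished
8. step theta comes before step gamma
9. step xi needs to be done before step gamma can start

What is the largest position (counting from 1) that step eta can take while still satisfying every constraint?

Every step that must follow step eta has to come after it. Tracing all chains starting from step eta, those steps are: step kappa, step gamma — 2 in total.
With 2 mandatory successors out of 6 steps total, the latest slot for step eta is 6−2 = 4, and it's reachable by doing all non-successors before step eta.

4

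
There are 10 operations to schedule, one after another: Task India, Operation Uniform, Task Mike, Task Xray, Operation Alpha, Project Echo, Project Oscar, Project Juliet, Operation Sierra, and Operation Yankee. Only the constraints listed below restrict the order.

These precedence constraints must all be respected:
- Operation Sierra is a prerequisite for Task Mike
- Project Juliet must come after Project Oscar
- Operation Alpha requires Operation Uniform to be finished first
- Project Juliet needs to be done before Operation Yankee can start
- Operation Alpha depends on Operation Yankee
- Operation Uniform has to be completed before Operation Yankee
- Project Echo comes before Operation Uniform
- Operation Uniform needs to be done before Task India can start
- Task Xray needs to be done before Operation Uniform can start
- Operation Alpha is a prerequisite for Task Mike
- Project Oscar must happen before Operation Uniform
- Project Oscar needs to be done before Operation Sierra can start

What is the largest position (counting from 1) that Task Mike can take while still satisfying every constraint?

Nothing depends on Task Mike, so it can be the final operation, position 10.

10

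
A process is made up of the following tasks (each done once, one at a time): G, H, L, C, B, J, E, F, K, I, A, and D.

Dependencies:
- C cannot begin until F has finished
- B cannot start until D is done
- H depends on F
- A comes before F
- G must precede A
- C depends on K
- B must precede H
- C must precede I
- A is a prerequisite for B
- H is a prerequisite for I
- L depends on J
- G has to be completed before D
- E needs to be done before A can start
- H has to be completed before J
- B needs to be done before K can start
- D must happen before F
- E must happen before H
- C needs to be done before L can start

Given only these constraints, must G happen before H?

Yes

Chaining the stated constraints: G → A → B → H.
Hence G necessarily comes before H.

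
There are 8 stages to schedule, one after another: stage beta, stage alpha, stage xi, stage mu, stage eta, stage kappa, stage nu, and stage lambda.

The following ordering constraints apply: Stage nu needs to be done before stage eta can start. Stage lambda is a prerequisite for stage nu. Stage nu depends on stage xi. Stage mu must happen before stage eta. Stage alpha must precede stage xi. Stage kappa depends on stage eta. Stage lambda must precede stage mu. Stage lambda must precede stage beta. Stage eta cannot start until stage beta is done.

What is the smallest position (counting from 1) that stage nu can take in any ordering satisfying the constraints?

Every stage that must precede stage nu has to come before it. Tracing all chains that end at stage nu, those stages are: stage alpha, stage xi, stage lambda — 3 in total.
So at minimum 3 stages come before stage nu, putting stage nu no earlier than position 4. That position is achievable by scheduling exactly those predecessors first.

4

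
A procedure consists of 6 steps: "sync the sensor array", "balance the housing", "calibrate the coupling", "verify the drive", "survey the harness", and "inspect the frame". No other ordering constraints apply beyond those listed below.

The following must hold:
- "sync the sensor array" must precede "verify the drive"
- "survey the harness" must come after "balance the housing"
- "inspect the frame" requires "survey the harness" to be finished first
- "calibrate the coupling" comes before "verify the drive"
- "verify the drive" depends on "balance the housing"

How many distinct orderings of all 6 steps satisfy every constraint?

38

3 steps have no prerequisites ("sync the sensor array", "balance the housing", "calibrate the coupling"), so any of them could come first.
Enumerating by repeatedly choosing an available step (one whose prerequisites are all placed) gives 38 distinct complete orderings.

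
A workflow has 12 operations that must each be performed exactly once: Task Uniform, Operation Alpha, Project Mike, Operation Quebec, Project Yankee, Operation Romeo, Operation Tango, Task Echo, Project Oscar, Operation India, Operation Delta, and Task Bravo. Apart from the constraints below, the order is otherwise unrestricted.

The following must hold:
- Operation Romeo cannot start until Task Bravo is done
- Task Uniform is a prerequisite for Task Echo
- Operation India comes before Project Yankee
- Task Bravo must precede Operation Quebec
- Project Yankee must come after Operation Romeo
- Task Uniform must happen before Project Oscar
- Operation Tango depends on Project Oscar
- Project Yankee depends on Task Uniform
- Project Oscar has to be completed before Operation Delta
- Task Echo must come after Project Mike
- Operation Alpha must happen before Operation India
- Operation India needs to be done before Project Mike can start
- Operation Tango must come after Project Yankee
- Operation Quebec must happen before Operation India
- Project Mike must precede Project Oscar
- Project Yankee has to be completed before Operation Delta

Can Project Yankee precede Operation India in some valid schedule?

There is a dependency chain Operation India → Project Yankee, so Project Yankee always comes after Operation India.
So no valid ordering can have Project Yankee before Operation India.

No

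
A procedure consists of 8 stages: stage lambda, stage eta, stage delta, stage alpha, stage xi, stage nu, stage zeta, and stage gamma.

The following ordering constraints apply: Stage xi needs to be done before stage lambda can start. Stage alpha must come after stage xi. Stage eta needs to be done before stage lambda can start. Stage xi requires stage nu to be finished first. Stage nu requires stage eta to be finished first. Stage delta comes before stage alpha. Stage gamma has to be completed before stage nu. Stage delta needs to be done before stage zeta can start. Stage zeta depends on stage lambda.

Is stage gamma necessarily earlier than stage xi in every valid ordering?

Chaining the stated constraints: stage gamma → stage nu → stage xi.
So stage gamma must precede stage xi in any valid ordering.

Yes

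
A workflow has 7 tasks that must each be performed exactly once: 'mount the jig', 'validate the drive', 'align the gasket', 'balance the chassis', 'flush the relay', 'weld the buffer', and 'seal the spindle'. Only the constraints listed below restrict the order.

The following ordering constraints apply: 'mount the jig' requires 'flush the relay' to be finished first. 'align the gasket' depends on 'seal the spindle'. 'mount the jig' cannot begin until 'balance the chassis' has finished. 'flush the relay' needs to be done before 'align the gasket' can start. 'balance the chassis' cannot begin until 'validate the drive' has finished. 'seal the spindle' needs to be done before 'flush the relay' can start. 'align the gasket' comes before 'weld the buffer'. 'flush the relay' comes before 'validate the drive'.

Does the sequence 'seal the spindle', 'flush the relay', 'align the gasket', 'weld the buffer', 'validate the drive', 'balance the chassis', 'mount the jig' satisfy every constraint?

Yes

Checking each listed constraint against this order: for instance, 'flush the relay' is in position 2 and 'mount the jig' in position 7, so that constraint holds — and the remaining constraints check out the same way.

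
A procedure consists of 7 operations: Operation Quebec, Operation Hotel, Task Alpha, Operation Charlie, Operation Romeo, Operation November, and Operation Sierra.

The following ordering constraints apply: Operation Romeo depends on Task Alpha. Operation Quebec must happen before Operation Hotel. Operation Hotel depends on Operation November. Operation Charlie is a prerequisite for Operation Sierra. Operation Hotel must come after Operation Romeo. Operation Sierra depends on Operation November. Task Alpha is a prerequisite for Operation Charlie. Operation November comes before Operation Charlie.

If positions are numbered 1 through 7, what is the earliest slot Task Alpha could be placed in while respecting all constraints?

Task Alpha has no prerequisites at all, so it can go in position 1.

1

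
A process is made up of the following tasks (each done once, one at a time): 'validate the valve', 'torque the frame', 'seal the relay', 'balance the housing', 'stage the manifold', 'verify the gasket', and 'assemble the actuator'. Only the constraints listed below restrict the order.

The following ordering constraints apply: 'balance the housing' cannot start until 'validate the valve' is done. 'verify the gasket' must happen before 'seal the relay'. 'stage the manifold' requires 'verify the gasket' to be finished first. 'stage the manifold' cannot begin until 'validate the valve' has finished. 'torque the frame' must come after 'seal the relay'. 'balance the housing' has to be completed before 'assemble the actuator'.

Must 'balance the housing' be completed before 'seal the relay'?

No chain of constraints connects 'balance the housing' to 'seal the relay' in either direction.
There exist valid orderings with 'seal the relay' before 'balance the housing', so 'balance the housing' is not required to come first.

No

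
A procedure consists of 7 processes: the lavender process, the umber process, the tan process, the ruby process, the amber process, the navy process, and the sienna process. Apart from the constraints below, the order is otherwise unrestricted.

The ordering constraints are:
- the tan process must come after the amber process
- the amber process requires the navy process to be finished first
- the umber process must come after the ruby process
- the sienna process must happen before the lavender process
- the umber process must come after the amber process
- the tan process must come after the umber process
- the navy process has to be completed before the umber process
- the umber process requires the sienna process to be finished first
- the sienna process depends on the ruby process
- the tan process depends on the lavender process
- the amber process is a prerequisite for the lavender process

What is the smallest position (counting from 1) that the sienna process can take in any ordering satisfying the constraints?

The only process forced before the sienna process (directly or transitively) is the ruby process.
With 1 mandatory predecessor, the earliest the sienna process can sit is position 1+1 = 2, and placing just that one first achieves it.

2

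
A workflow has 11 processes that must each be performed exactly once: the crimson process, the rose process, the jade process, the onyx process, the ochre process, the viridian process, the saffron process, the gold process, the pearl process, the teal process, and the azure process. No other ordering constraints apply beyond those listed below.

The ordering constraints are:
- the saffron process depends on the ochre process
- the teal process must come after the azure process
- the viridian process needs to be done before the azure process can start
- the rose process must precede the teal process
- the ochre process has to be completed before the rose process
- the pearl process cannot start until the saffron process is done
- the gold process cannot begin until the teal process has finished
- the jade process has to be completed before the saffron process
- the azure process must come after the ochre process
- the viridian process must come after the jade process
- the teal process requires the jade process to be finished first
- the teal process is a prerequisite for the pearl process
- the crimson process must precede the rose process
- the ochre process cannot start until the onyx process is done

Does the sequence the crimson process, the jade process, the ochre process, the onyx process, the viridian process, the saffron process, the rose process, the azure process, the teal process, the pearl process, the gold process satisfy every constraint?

No

The sequence places the ochre process ahead of the onyx process.
Since the onyx process is required before the ochre process, the ordering is invalid.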